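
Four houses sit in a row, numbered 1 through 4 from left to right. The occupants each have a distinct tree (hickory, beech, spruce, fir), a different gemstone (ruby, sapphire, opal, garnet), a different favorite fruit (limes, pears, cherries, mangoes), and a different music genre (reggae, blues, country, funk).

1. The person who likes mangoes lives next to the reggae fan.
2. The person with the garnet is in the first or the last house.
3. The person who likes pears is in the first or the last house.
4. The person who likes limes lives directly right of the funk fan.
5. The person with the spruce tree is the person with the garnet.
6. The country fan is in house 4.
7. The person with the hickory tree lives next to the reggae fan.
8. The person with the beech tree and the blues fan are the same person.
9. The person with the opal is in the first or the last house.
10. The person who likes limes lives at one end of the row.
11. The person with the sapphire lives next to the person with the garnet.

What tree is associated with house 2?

From clue 6, the country fan must be in house 4.
Clue 10 places the person who likes limes in house 4.
So house 1 gets pears for favorite fruit.
From clue 4, the funk fan must be in house 3.
The person with the beech tree is narrowed to house 1 or 2; consider each.
Placing it in house 2 leads to a contradiction, so it's in house 1.
From clue 8, the blues fan must be in house 1.
House 4's tree must be spruce (nothing else left).
The only music genre still possible for house 2 is reggae.
By clue 1, the person who likes mangoes is in house 3.
Clue 5: the person with the garnet is in house 4.
Clue 7 places the person with the hickory tree in house 3.
The person with the sapphire is in house 3 (clue 11).
House 2 tree: only fir fits.
That leaves ruby as the gemstone for house 2.
The only favorite fruit still possible for house 2 is cherries.
The only gemstone still possible for house 1 is opal.
So: house 1 = beech/opal/pears/blues, house 2 = fir/ruby/cherries/reggae, house 3 = hickory/sapphire/mangoes/funk, house 4 = spruce/garnet/limes/country.

fir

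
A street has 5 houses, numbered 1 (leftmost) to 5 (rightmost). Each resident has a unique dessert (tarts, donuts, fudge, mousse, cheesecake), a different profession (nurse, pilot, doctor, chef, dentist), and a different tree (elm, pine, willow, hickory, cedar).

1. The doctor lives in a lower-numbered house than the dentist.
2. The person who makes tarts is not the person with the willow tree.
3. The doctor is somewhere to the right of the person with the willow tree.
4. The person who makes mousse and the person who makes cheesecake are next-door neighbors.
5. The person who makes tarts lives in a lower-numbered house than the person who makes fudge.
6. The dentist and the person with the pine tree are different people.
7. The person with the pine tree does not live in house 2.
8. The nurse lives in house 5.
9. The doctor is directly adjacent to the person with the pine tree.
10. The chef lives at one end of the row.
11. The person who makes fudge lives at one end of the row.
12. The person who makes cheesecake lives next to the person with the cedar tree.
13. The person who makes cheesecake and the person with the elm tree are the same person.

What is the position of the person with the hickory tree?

Clue 8 places the nurse in house 5.
From clue 11, the person who makes fudge must be in house 5.
House 1 profession: only chef fits.
The dentist is narrowed to house 3 or 4; consider each.
Placing it in house 3 leads to a contradiction, so it's in house 4.
By clue 9, the doctor is in house 2.
So house 3 gets pilot for profession.
The person with the willow tree is in house 1 (clue 3).
The only tree still possible for house 3 is pine.
The person who makes cheesecake is in house 4 (clue 13).
By clue 13, the person with the elm tree is in house 4.
By clue 4, the person who makes mousse is in house 3.
From clue 12, the person with the cedar tree must be in house 5.
That leaves donuts as the dessert for house 1.
The only dessert still possible for house 2 is tarts.
So house 2 gets hickory for tree.
So: house 1 = donuts/chef/willow, house 2 = tarts/doctor/hickory, house 3 = mousse/pilot/pine, house 4 = cheesecake/dentist/elm, house 5 = fudge/nurse/cedar.

2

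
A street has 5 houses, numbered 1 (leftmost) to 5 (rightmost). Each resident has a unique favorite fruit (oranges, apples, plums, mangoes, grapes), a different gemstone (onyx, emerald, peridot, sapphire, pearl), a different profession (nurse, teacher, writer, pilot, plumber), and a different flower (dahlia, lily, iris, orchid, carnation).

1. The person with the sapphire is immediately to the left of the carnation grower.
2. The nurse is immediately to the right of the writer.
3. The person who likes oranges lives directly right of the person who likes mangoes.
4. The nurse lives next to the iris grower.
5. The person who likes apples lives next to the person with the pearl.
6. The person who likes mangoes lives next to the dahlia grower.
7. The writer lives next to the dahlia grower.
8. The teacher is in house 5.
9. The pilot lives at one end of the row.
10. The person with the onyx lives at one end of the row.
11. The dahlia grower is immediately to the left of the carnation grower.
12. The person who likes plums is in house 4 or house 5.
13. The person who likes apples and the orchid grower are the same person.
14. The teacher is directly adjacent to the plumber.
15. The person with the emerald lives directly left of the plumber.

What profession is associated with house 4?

By clue 8, the teacher is in house 5.
Clue 14: the plumber is in house 4.
The person with the emerald is in house 3 (clue 15).
That leaves pilot as the profession for house 1.
Clue 2: the nurse is in house 3.
Clue 2: the writer is in house 2.
Clue 11 places the dahlia grower in house 1.
From clue 11, the carnation grower must be in house 2.
Clue 1: the person with the sapphire is in house 1.
Clue 6 places the person who likes mangoes in house 2.
The only favorite fruit still possible for house 1 is grapes.
So house 4 gets iris for flower.
From clue 3, the person who likes oranges must be in house 3.
House 4's favorite fruit must be plums (nothing else left).
House 5's favorite fruit must be apples (nothing else left).
House 5's gemstone must be onyx (nothing else left).
From clue 5, the person with the pearl must be in house 4.
The orchid grower is in house 5 (clue 13).
The only gemstone still possible for house 2 is peridot.
House 3's flower must be lily (nothing else left).
So: house 1 = grapes/sapphire/pilot/dahlia, house 2 = mangoes/peridot/writer/carnation, house 3 = oranges/emerald/nurse/lily, house 4 = plums/pearl/plumber/iris, house 5 = apples/onyx/teacher/orchid.

plumber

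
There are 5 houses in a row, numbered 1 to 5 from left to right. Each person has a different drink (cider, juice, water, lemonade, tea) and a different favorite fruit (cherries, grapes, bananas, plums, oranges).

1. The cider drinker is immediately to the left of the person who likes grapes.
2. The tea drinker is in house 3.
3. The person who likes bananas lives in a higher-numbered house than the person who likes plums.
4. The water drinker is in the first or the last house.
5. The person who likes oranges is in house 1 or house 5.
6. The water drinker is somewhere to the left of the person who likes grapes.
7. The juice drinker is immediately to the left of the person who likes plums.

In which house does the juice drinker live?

From clue 2, the tea drinker must be in house 3.
By clue 6, the water drinker is in house 1.
So house 5 gets lemonade for drink.
By clue 7, the person who likes plums is in house 3.
House 2 drink: only juice fits.
House 4's drink must be cider (nothing else left).
House 2's favorite fruit must be cherries (nothing else left).
House 4 favorite fruit: only bananas fits.
So house 1 gets oranges for favorite fruit.
So house 5 gets grapes for favorite fruit.
So: house 1 = water/oranges, house 2 = juice/cherries, house 3 = tea/plums, house 4 = cider/bananas, house 5 = lemonade/grapes.

2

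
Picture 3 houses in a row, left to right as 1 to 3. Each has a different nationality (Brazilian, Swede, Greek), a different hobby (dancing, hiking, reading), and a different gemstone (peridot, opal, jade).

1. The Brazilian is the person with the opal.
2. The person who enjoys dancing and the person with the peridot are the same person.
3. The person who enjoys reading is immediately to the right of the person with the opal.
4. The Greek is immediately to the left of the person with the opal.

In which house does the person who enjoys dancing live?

1

The Greek is in house 1 (clue 4).
By clue 4, the person with the opal is in house 2.
Clue 1 places the Brazilian in house 2.
Clue 3: the person who enjoys reading is in house 3.
So house 3 gets Swede for nationality.
House 2 hobby: only hiking fits.
Clue 2: the person with the peridot is in house 1.
So house 1 gets dancing for hobby.
House 3's gemstone must be jade (nothing else left).
So: house 1 = Greek/dancing/peridot, house 2 = Brazilian/hiking/opal, house 3 = Swede/reading/jade.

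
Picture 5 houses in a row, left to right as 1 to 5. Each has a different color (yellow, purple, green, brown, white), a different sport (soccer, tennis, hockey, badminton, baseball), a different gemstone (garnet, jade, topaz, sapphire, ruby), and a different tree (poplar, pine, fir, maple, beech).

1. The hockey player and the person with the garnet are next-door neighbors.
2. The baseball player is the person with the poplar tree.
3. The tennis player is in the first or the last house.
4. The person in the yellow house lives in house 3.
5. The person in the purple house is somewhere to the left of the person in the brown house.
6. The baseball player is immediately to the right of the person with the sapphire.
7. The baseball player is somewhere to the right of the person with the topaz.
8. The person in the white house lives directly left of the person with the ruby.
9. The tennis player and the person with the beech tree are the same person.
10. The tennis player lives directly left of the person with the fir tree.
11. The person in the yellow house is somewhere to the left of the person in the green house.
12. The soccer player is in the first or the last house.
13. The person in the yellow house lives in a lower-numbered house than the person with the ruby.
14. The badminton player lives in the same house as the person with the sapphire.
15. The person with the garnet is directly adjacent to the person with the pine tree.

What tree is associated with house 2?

Clue 4: the person in the yellow house is in house 3.
Clue 10: the tennis player is in house 1.
The person with the fir tree is in house 2 (clue 10).
Clue 8: the person in the white house is in house 4.
The person with the ruby is in house 5 (clue 8).
By clue 9, the person with the beech tree is in house 1.
House 1 color: only purple fits.
That leaves brown as the color for house 2.
House 5 color: only green fits.
That leaves soccer as the sport for house 5.
The badminton player is narrowed to house 2 or 3; consider each.
Placing it in house 3 leads to a contradiction, so it's in house 2.
From clue 14, the person with the sapphire must be in house 2.
By clue 6, the baseball player is in house 3.
The person with the topaz is in house 1 (clue 7).
House 4's sport must be hockey (nothing else left).
Clue 1: the person with the garnet is in house 3.
Clue 2 places the person with the poplar tree in house 3.
The person with the pine tree is in house 4 (clue 15).
House 4's gemstone must be jade (nothing else left).
The only tree still possible for house 5 is maple.
So: house 1 = purple/tennis/topaz/beech, house 2 = brown/badminton/sapphire/fir, house 3 = yellow/baseball/garnet/poplar, house 4 = white/hockey/jade/pine, house 5 = green/soccer/ruby/maple.

fir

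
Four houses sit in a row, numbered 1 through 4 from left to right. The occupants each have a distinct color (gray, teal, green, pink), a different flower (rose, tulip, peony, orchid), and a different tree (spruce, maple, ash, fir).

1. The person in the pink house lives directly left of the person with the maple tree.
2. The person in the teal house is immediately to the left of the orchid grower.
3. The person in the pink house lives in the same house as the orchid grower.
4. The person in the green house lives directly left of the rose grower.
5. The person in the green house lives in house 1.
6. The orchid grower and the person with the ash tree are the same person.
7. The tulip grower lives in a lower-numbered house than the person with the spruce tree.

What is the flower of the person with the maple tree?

peony

Clue 5 places the person in the green house in house 1.
House 4's color must be gray (nothing else left).
So house 1 gets fir for tree.
The person in the teal house is in house 2 (clue 2).
By clue 2, the orchid grower is in house 3.
By clue 3, the person in the pink house is in house 3.
Clue 4 places the rose grower in house 2.
The person with the ash tree is in house 3 (clue 6).
So house 4 gets peony for flower.
The only tree still possible for house 2 is spruce.
So house 4 gets maple for tree.
The only flower still possible for house 1 is tulip.
So: house 1 = green/tulip/fir, house 2 = teal/rose/spruce, house 3 = pink/orchid/ash, house 4 = gray/peony/maple.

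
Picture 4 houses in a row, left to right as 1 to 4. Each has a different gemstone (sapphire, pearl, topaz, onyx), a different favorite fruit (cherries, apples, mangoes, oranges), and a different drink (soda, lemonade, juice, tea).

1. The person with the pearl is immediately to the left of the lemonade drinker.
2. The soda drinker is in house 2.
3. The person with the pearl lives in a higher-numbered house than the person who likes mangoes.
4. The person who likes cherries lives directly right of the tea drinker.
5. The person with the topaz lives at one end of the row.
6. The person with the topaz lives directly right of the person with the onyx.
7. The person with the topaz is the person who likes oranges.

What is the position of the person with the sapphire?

By clue 2, the soda drinker is in house 2.
Clue 6 places the person with the topaz in house 4.
Clue 6 places the person with the onyx in house 3.
The person who likes oranges is in house 4 (clue 7).
So house 1 gets sapphire for gemstone.
So house 2 gets pearl for gemstone.
By clue 1, the lemonade drinker is in house 3.
From clue 3, the person who likes mangoes must be in house 1.
The person who likes cherries is in house 2 (clue 4).
From clue 4, the tea drinker must be in house 1.
That leaves apples as the favorite fruit for house 3.
So house 4 gets juice for drink.
So: house 1 = sapphire/mangoes/tea, house 2 = pearl/cherries/soda, house 3 = onyx/apples/lemonade, house 4 = topaz/oranges/juice.

1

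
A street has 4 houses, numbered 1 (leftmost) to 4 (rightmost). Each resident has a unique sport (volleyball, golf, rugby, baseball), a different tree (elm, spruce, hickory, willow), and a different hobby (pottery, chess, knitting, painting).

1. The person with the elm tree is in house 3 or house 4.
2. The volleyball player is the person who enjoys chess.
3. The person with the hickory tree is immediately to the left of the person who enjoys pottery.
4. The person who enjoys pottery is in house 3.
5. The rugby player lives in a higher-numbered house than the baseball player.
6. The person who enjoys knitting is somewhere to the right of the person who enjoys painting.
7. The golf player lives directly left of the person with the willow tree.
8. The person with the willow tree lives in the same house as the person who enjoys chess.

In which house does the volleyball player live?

Clue 4 places the person who enjoys pottery in house 3.
So house 1 gets painting for hobby.
Clue 3 places the person with the hickory tree in house 2.
The only tree still possible for house 1 is spruce.
House 3 tree: only elm fits.
So house 4 gets willow for tree.
By clue 7, the golf player is in house 3.
By clue 8, the person who enjoys chess is in house 4.
So house 1 gets baseball for sport.
That leaves knitting as the hobby for house 2.
Clue 2 places the volleyball player in house 4.
House 2's sport must be rugby (nothing else left).
So: house 1 = baseball/spruce/painting, house 2 = rugby/hickory/knitting, house 3 = golf/elm/pottery, house 4 = volleyball/willow/chess.

4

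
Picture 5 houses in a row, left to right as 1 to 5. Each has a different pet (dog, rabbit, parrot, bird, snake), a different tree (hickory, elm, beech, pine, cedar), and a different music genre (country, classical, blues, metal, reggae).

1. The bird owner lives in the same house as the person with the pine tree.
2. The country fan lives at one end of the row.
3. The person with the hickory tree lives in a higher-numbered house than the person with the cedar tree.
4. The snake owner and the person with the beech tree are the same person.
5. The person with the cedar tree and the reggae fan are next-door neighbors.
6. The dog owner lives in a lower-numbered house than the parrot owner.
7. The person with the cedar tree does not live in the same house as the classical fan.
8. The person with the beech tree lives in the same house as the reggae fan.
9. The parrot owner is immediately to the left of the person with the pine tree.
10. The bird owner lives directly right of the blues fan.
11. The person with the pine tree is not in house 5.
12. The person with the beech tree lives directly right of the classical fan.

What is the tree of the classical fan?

elm

The bird owner is narrowed to house 3 or 4; consider each.
Placing it in house 3 leads to a contradiction, so it's in house 4.
The person with the pine tree is in house 4 (clue 1).
The parrot owner is in house 3 (clue 9).
The blues fan is in house 3 (clue 10).
The person with the beech tree is in house 2 (clue 8).
Clue 8: the reggae fan is in house 2.
By clue 12, the classical fan is in house 1.
That leaves metal as the music genre for house 4.
The only music genre still possible for house 5 is country.
The snake owner is in house 2 (clue 4).
The person with the cedar tree is in house 3 (clue 7).
House 5 pet: only rabbit fits.
So house 1 gets elm for tree.
So house 5 gets hickory for tree.
So house 1 gets dog for pet.
So: house 1 = dog/elm/classical, house 2 = snake/beech/reggae, house 3 = parrot/cedar/blues, house 4 = bird/pine/metal, house 5 = rabbit/hickory/country.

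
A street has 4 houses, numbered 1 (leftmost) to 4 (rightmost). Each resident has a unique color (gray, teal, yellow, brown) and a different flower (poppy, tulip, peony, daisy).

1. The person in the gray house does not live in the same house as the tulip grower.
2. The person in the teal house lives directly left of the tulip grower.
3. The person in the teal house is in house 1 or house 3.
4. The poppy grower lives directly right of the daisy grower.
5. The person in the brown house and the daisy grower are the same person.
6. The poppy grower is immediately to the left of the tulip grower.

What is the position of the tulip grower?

4

Clue 2 places the person in the teal house in house 3.
From clue 2, the tulip grower must be in house 4.
Clue 6 places the poppy grower in house 3.
Clue 4 places the daisy grower in house 2.
From clue 5, the person in the brown house must be in house 2.
So house 4 gets yellow for color.
House 1's flower must be peony (nothing else left).
House 1's color must be gray (nothing else left).
So: house 1 = gray/peony, house 2 = brown/daisy, house 3 = teal/poppy, house 4 = yellow/tulip.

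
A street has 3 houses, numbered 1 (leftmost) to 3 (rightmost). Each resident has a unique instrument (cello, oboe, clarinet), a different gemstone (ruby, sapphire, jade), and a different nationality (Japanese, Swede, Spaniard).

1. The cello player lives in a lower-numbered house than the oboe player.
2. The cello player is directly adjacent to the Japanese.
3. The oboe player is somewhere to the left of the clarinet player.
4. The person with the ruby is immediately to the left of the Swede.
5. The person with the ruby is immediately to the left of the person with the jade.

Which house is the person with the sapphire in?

1

The oboe player is in house 2 (clue 3).
By clue 3, the clarinet player is in house 3.
So house 1 gets cello for instrument.
From clue 2, the Japanese must be in house 2.
So house 1 gets Spaniard for nationality.
House 3's nationality must be Swede (nothing else left).
By clue 4, the person with the ruby is in house 2.
Clue 5: the person with the jade is in house 3.
House 1 gemstone: only sapphire fits.
So: house 1 = cello/sapphire/Spaniard, house 2 = oboe/ruby/Japanese, house 3 = clarinet/jade/Swede.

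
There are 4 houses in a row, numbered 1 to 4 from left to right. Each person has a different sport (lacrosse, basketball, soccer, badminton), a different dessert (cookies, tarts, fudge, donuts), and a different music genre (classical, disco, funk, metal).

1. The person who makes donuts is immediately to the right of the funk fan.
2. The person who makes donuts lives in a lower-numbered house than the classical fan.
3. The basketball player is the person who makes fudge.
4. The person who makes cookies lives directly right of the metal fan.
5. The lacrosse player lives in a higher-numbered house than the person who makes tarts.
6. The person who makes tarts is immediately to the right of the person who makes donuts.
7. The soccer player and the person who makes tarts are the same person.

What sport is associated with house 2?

Clue 6 places the person who makes tarts in house 3.
Clue 6: the person who makes donuts is in house 2.
Clue 7: the soccer player is in house 3.
So house 1 gets fudge for dessert.
House 4 dessert: only cookies fits.
From clue 1, the funk fan must be in house 1.
By clue 3, the basketball player is in house 1.
The metal fan is in house 3 (clue 4).
Clue 5 places the lacrosse player in house 4.
So house 2 gets badminton for sport.
That leaves disco as the music genre for house 2.
House 4's music genre must be classical (nothing else left).
So: house 1 = basketball/fudge/funk, house 2 = badminton/donuts/disco, house 3 = soccer/tarts/metal, house 4 = lacrosse/cookies/classical.

badminton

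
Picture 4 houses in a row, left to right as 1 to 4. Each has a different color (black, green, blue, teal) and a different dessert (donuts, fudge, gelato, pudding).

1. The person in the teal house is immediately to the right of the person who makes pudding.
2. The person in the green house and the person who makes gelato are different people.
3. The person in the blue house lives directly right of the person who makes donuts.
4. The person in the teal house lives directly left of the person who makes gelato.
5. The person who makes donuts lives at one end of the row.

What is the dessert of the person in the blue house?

Clue 5: the person who makes donuts is in house 1.
The person in the teal house is in house 3 (clue 1).
The person who makes pudding is in house 2 (clue 1).
From clue 3, the person in the blue house must be in house 2.
The person who makes gelato is in house 4 (clue 4).
House 3 dessert: only fudge fits.
From clue 2, the person in the green house must be in house 1.
House 4 color: only black fits.
So: house 1 = green/donuts, house 2 = blue/pudding, house 3 = teal/fudge, house 4 = black/gelato.

pudding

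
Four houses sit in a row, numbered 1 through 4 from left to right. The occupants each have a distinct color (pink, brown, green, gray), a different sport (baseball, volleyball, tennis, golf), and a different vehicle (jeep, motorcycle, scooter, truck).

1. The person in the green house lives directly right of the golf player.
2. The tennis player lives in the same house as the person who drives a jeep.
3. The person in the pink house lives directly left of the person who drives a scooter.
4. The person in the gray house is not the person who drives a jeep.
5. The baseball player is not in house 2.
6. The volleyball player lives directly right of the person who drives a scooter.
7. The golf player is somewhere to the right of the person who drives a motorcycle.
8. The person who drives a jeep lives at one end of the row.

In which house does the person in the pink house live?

1

House 2 sport: only golf fits.
By clue 1, the person in the green house is in house 3.
Clue 7: the person who drives a motorcycle is in house 1.
By clue 2, the tennis player is in house 4.
The only color still possible for house 4 is brown.
That leaves baseball as the sport for house 1.
The only sport still possible for house 3 is volleyball.
House 4 vehicle: only jeep fits.
Clue 6: the person who drives a scooter is in house 2.
So house 3 gets truck for vehicle.
The person in the pink house is in house 1 (clue 3).
That leaves gray as the color for house 2.
So: house 1 = pink/baseball/motorcycle, house 2 = gray/golf/scooter, house 3 = green/volleyball/truck, house 4 = brown/tennis/jeep.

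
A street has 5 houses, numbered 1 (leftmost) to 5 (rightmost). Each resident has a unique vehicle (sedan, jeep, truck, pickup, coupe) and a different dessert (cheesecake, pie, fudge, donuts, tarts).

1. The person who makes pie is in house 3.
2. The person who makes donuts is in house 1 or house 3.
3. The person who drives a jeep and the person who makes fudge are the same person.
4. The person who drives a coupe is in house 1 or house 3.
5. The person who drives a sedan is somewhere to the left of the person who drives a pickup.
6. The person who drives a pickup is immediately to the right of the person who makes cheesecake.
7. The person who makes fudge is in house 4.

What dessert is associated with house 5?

tarts

The person who makes pie is in house 3 (clue 1).
The person who makes fudge is in house 4 (clue 7).
The only dessert still possible for house 1 is donuts.
House 5's dessert must be tarts (nothing else left).
The person who drives a jeep is in house 4 (clue 3).
From clue 6, the person who drives a pickup must be in house 3.
House 1 vehicle: only coupe fits.
The only vehicle still possible for house 5 is truck.
House 2's dessert must be cheesecake (nothing else left).
House 2's vehicle must be sedan (nothing else left).
So: house 1 = coupe/donuts, house 2 = sedan/cheesecake, house 3 = pickup/pie, house 4 = jeep/fudge, house 5 = truck/tarts.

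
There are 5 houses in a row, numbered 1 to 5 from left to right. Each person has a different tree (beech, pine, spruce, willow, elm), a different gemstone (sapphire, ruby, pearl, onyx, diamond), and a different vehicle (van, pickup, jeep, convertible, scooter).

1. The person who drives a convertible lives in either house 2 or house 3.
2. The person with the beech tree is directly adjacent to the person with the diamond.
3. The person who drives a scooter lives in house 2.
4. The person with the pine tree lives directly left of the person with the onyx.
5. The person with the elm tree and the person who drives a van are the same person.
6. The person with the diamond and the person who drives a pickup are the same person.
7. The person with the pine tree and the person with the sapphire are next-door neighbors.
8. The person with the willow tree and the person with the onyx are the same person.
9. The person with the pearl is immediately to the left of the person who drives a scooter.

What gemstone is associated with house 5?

onyx

Clue 3 places the person who drives a scooter in house 2.
Clue 9 places the person with the pearl in house 1.
That leaves convertible as the vehicle for house 3.
The person with the diamond is narrowed to house 4 or 5; consider each.
Placing it in house 5 leads to a contradiction, so it's in house 4.
Clue 6: the person who drives a pickup is in house 4.
The person with the beech tree is narrowed to house 3 or 5; consider each.
Placing it in house 5 leads to a contradiction, so it's in house 3.
The person with the elm tree is narrowed to house 1 or 5; consider each.
Placing it in house 5 leads to a contradiction, so it's in house 1.
The person who drives a van is in house 1 (clue 5).
House 5 vehicle: only jeep fits.
By clue 4, the person with the onyx is in house 5.
From clue 8, the person with the willow tree must be in house 5.
House 2's tree must be spruce (nothing else left).
House 4's tree must be pine (nothing else left).
That leaves ruby as the gemstone for house 2.
The only gemstone still possible for house 3 is sapphire.
So: house 1 = elm/pearl/van, house 2 = spruce/ruby/scooter, house 3 = beech/sapphire/convertible, house 4 = pine/diamond/pickup, house 5 = willow/onyx/jeep.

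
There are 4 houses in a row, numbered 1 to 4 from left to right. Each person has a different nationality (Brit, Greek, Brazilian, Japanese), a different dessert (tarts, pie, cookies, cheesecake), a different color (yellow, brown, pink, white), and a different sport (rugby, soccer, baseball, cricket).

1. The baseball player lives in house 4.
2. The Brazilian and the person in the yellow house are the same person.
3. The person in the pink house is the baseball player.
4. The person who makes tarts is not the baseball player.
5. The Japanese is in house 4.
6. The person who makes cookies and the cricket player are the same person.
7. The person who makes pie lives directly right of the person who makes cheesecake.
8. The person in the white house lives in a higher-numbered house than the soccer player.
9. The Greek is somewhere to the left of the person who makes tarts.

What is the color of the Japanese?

pink

Clue 1 places the baseball player in house 4.
Clue 3 places the person in the pink house in house 4.
The Japanese is in house 4 (clue 5).
The only dessert still possible for house 4 is pie.
From clue 7, the person who makes cheesecake must be in house 3.
House 1 dessert: only cookies fits.
That leaves tarts as the dessert for house 2.
The cricket player is in house 1 (clue 6).
Clue 9: the Greek is in house 1.
That leaves rugby as the sport for house 3.
From clue 8, the person in the white house must be in house 3.
That leaves brown as the color for house 1.
The only color still possible for house 2 is yellow.
The only sport still possible for house 2 is soccer.
Clue 2: the Brazilian is in house 2.
The only nationality still possible for house 3 is Brit.
So: house 1 = Greek/cookies/brown/cricket, house 2 = Brazilian/tarts/yellow/soccer, house 3 = Brit/cheesecake/white/rugby, house 4 = Japanese/pie/pink/baseball.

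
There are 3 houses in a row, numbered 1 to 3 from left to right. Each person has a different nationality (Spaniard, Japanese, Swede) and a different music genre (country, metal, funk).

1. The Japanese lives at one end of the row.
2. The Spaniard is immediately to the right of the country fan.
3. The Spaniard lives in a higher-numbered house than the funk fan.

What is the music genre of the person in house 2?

House 3 music genre: only metal fits.
The Japanese is narrowed to house 1 or 3; consider each.
Placing it in house 3 leads to a contradiction, so it's in house 1.
The Spaniard is narrowed to house 2 or 3; consider each.
Placing it in house 2 leads to a contradiction, so it's in house 3.
The country fan is in house 2 (clue 2).
The only nationality still possible for house 2 is Swede.
That leaves funk as the music genre for house 1.
So: house 1 = Japanese/funk, house 2 = Swede/country, house 3 = Spaniard/metal.

country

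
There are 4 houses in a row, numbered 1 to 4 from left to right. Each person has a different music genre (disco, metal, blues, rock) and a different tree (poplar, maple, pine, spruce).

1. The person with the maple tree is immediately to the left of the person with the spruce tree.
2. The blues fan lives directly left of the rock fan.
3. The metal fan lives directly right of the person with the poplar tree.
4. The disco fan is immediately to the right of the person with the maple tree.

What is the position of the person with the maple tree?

3

House 1's music genre must be blues (nothing else left).
The rock fan is in house 2 (clue 2).
That leaves pine as the tree for house 1.
House 4 tree: only spruce fits.
Clue 1: the person with the maple tree is in house 3.
Clue 4: the disco fan is in house 4.
House 3 music genre: only metal fits.
The only tree still possible for house 2 is poplar.
So: house 1 = blues/pine, house 2 = rock/poplar, house 3 = metal/maple, house 4 = disco/spruce.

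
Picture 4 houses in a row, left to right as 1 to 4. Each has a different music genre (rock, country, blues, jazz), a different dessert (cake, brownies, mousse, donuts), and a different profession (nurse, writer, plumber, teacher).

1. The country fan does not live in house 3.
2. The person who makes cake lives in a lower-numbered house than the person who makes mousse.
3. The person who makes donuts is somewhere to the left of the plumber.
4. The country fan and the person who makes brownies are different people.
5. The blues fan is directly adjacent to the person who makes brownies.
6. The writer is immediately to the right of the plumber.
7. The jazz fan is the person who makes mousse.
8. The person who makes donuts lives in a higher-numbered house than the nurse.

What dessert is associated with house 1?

From clue 3, the person who makes donuts must be in house 2.
By clue 3, the plumber is in house 3.
The writer is in house 4 (clue 6).
From clue 8, the nurse must be in house 1.
The only profession still possible for house 2 is teacher.
The jazz fan is narrowed to house 3 or 4; consider each.
Placing it in house 3 leads to a contradiction, so it's in house 4.
Clue 7: the person who makes mousse is in house 4.
The blues fan is in house 2 (clue 5).
That leaves rock as the music genre for house 3.
From clue 4, the person who makes brownies must be in house 3.
So house 1 gets country for music genre.
That leaves cake as the dessert for house 1.
So: house 1 = country/cake/nurse, house 2 = blues/donuts/teacher, house 3 = rock/brownies/plumber, house 4 = jazz/mousse/writer.

cake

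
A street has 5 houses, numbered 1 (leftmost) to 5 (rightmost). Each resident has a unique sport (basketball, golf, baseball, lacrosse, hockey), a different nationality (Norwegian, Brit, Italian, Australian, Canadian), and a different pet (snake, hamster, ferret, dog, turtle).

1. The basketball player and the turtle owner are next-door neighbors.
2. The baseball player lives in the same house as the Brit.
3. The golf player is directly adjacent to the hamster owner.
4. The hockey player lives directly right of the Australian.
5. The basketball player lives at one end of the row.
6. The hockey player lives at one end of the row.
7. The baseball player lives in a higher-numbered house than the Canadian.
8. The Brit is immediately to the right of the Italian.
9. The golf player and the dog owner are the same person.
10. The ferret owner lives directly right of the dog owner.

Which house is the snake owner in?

By clue 6, the hockey player is in house 5.
Clue 1 places the turtle owner in house 2.
By clue 4, the Australian is in house 4.
House 1's sport must be basketball (nothing else left).
House 5 nationality: only Norwegian fits.
That leaves Brit as the nationality for house 3.
By clue 2, the baseball player is in house 3.
The Italian is in house 2 (clue 8).
House 2 sport: only lacrosse fits.
House 4 sport: only golf fits.
That leaves Canadian as the nationality for house 1.
So house 1 gets snake for pet.
Clue 9: the dog owner is in house 4.
The ferret owner is in house 5 (clue 10).
House 3 pet: only hamster fits.
So: house 1 = basketball/Canadian/snake, house 2 = lacrosse/Italian/turtle, house 3 = baseball/Brit/hamster, house 4 = golf/Australian/dog, house 5 = hockey/Norwegian/ferret.

1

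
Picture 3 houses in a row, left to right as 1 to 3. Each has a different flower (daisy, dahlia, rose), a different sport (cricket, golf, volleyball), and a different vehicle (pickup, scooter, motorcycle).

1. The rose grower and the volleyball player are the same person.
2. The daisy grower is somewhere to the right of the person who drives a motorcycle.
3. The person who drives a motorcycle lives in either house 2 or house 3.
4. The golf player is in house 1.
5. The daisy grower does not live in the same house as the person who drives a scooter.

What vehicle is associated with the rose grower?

By clue 3, the person who drives a motorcycle is in house 2.
The golf player is in house 1 (clue 4).
From clue 2, the daisy grower must be in house 3.
From clue 5, the person who drives a scooter must be in house 1.
The only flower still possible for house 1 is dahlia.
So house 2 gets rose for flower.
That leaves pickup as the vehicle for house 3.
By clue 1, the volleyball player is in house 2.
House 3's sport must be cricket (nothing else left).
So: house 1 = dahlia/golf/scooter, house 2 = rose/volleyball/motorcycle, house 3 = daisy/cricket/pickup.

motorcycle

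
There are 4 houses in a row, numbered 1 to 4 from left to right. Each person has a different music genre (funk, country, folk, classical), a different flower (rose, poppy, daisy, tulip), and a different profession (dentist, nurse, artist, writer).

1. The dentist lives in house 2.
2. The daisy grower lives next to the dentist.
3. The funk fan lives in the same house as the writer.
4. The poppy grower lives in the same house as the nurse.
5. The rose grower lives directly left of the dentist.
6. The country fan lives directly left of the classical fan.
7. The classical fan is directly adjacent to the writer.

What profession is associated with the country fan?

Clue 1: the dentist is in house 2.
Clue 5 places the rose grower in house 1.
That leaves daisy as the flower for house 3.
By clue 4, the poppy grower is in house 4.
By clue 4, the nurse is in house 4.
House 2 flower: only tulip fits.
The classical fan is narrowed to house 2 or 4; consider each.
Placing it in house 4 leads to a contradiction, so it's in house 2.
By clue 6, the country fan is in house 1.
That leaves folk as the music genre for house 4.
Clue 3: the writer is in house 3.
House 3's music genre must be funk (nothing else left).
House 1's profession must be artist (nothing else left).
So: house 1 = country/rose/artist, house 2 = classical/tulip/dentist, house 3 = funk/daisy/writer, house 4 = folk/poppy/nurse.

artist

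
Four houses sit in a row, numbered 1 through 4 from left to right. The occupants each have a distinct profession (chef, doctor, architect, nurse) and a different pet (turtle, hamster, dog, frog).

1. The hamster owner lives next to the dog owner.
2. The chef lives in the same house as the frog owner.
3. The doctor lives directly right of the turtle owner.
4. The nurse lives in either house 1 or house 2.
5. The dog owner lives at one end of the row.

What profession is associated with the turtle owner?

The nurse is narrowed to house 1 or 2; consider each.
Placing it in house 1 leads to a contradiction, so it's in house 2.
The doctor is narrowed to house 3 or 4; consider each.
Placing it in house 4 leads to a contradiction, so it's in house 3.
From clue 3, the turtle owner must be in house 2.
House 3's pet must be hamster (nothing else left).
By clue 1, the dog owner is in house 4.
That leaves frog as the pet for house 1.
From clue 2, the chef must be in house 1.
House 4 profession: only architect fits.
So: house 1 = chef/frog, house 2 = nurse/turtle, house 3 = doctor/hamster, house 4 = architect/dog.

nurse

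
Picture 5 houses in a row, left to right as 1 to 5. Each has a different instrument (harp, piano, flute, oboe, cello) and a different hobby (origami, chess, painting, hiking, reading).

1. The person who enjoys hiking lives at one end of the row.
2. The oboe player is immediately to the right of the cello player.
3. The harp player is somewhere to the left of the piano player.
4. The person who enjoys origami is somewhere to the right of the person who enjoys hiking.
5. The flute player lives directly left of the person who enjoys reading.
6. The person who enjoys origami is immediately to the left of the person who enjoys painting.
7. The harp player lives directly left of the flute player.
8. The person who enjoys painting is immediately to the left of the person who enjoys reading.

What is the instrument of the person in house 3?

The person who enjoys hiking is in house 1 (clue 4).
House 1 instrument: only cello fits.
The oboe player is in house 2 (clue 2).
So house 5 gets piano for instrument.
Clue 7 places the flute player in house 4.
The only instrument still possible for house 3 is harp.
From clue 5, the person who enjoys reading must be in house 5.
Clue 8: the person who enjoys painting is in house 4.
From clue 6, the person who enjoys origami must be in house 3.
House 2's hobby must be chess (nothing else left).
So: house 1 = cello/hiking, house 2 = oboe/chess, house 3 = harp/origami, house 4 = flute/painting, house 5 = piano/reading.

harp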